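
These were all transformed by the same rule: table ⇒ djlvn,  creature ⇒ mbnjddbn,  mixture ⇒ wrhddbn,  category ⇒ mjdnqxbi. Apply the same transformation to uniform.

dxrpxbw

The shift depends on letter class: consonant t→d is +10, but vowel a→j is +9. The rule splits by letter class: vowels +9, consonants +10.
Applying it to uniform: u(vowel)+9=d, n(cons)+10=x, i(vowel)+9=r, f(cons)+10=p, o(vowel)+9=x, r(cons)+10=b, m(cons)+10=w.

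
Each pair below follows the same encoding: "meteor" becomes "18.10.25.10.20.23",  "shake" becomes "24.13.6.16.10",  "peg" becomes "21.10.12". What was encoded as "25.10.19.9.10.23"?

tender

Letters become their 1-based position plus 5 (so a→6, b→7, …).
Undoing it on 25.10.19.9.10.23: 25→(25−5)÷1=20=t, 10→(10−5)÷1=5=e, 19→(19−5)÷1=14=n, 9→(9−5)÷1=4=d, 10→(10−5)÷1=5=e, 23→(23−5)÷1=18=r.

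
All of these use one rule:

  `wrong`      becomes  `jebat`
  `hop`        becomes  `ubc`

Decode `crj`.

pew

Compare letters: w→j is +13, r→e is +13, o→b is +13 — a constant shift. Every letter moves 13 places later in the alphabet, wrapping around z→a.
Reversing it on crj: c−13=p, r−13=e, j−13=w.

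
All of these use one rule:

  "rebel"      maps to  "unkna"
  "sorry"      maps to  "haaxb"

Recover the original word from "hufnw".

The output letters match the input read backwards, each shifted +9: rebel reversed is leber. Two steps: reverse the string, then apply a Caesar shift of +9.
Decoding hufnw: shift back: h−9=y, u−9=l, f−9=w, n−9=e, w−9=n → ylwen; then reverse → newly.

newly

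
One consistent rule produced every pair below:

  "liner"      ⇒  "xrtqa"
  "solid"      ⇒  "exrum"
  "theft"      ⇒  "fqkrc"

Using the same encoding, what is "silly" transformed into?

errxh

Shifts by position in liner: pos 0: l→x (+12), pos 1: i→r (+9), pos 2: n→t (+6), pos 3: e→q (+12), pos 4: r→a (+9) — repeating every 3. It's a Vigenère-style cipher with numeric key [12,9,6]: position i shifts by key[i mod 3].
Applying it to silly: s+12=e, i+9=r, l+6=r, l+12=x, y+9=h.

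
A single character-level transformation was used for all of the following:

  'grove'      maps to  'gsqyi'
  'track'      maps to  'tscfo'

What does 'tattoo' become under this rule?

In grove: g→g is +0, r→s is +1, o→q is +2, v→y is +3 — the shift increases by 1 each position. Each letter shifts forward by its position index (0, 1, 2, …) — the shift grows by one for each successive letter.
For tattoo: t+0=t, a+1=b, t+2=v, t+3=w, o+4=s, o+5=t.

tbvwst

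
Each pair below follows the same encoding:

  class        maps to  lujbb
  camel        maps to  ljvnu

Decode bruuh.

silly

Compare letters: c→l is +9, l→u is +9, a→j is +9 — a constant shift. Every letter moves 9 places later in the alphabet, wrapping around z→a.
Undoing it on bruuh: b−9=s, r−9=i, u−9=l, u−9=l, h−9=y.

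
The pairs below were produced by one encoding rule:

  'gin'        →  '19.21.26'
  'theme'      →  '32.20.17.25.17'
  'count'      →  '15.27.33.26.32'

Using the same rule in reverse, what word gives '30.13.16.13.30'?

g is letter #7 and maps to 19: an offset of 12. Each letter is replaced by its alphabet position (a=1..z=26) + 12.
Decoding 30.13.16.13.30: 30→(30−12)÷1=18=r, 13→(13−12)÷1=1=a, 16→(16−12)÷1=4=d, 13→(13−12)÷1=1=a, 30→(30−12)÷1=18=r.

radar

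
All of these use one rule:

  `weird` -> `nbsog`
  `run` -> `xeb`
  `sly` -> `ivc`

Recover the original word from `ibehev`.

Read the word backwards and shift each letter +10.
Decoding ibehev: shift back: i−10=y, b−10=r, e−10=u, h−10=x, e−10=u, v−10=l → yruxul; then reverse → luxury.

luxury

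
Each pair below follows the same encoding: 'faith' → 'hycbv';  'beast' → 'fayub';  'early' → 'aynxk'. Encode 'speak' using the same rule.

uzayq

This is an affine cipher: with a=0,…,z=25, each position x becomes (7x+24) mod 26.
For speak: s(18)→7·18+24≡20=u; p(15)→7·15+24≡25=z; e(4)→7·4+24≡0=a; a(0)→7·0+24≡24=y; k(10)→7·10+24≡16=q (all mod 26).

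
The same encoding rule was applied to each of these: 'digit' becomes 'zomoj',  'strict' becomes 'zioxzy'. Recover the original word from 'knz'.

the

The output letters match the input read backwards, each shifted +6: digit reversed is tigid. Read the word backwards and shift each letter +6.
Undoing it on knz: shift back: k−6=e, n−6=h, z−6=t → eht; then reverse → the.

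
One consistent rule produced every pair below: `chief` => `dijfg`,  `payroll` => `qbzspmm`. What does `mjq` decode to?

Compare letters: c→d is +1, h→i is +1, i→j is +1 — a constant shift. Every letter moves 1 place later in the alphabet, wrapping around z→a.
Reversing it on mjq: m−1=l, j−1=i, q−1=p.

lip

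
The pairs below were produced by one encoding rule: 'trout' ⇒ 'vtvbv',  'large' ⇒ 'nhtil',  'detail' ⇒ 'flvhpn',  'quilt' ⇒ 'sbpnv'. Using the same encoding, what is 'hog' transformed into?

jvi

The shift depends on letter class: consonant t→v is +2, but vowel o→v is +7. Two shifts are in play — +7 for a/e/i/o/u, +2 for every other letter.
On hog: h(cons)+2=j, o(vowel)+7=v, g(cons)+2=i.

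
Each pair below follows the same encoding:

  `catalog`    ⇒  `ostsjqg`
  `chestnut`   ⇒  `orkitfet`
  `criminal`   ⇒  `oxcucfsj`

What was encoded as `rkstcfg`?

c(2)→o(14) and a(0)→s(18) fit y≡11x+18 (mod 26); the inverse of 11 mod 26 is 19. Treating letters as 0–25, the rule is x ↦ 11x + 18 (mod 26).
Undoing it on rkstcfg: r(17)→19·(17−18)≡7=h; k(10)→19·(10−18)≡4=e; s(18)→19·(18−18)≡0=a; t(19)→19·(19−18)≡19=t; c(2)→19·(2−18)≡8=i; f(5)→19·(5−18)≡13=n; g(6)→19·(6−18)≡6=g (all mod 26).

heating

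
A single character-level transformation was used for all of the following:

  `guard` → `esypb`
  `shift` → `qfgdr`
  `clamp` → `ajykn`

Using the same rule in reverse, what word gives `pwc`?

rye

Compare letters: g→e is +24, u→s is +24, a→y is +24 — a constant shift. It's a constant shift of +24 (ROT24).
Decoding pwc: p−24=r, w−24=y, c−24=e.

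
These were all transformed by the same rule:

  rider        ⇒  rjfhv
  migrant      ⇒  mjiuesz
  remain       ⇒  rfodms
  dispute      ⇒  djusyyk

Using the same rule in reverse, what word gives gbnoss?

In rider: r→r is +0, i→j is +1, d→f is +2, e→h is +3 — the shift increases by 1 each position. The shift increases by 1 at each position, starting from +0: 0, 1, 2, ….
Undoing it on gbnoss: g−0=g, b−1=a, n−2=l, o−3=l, s−4=o, s−5=n.

gallon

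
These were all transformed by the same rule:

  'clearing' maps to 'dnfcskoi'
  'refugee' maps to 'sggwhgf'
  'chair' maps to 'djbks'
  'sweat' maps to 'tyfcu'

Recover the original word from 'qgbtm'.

Shifts by position in clearing: pos 0: c→d (+1), pos 1: l→n (+2), pos 2: e→f (+1), pos 3: a→c (+2) — repeating every 2. It's a Vigenère-style cipher with numeric key [1,2]: position i shifts by key[i mod 2].
Reversing it on qgbtm: q−1=p, g−2=e, b−1=a, t−2=r, m−1=l.

pearl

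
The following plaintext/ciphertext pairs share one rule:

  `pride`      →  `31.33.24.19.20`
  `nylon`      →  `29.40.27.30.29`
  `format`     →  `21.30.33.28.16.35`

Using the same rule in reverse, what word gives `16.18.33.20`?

The number is (letter's place in the alphabet, a=1) + 15.
Undoing it on 16.18.33.20: 16→(16−15)÷1=1=a, 18→(18−15)÷1=3=c, 33→(33−15)÷1=18=r, 20→(20−15)÷1=5=e.

acre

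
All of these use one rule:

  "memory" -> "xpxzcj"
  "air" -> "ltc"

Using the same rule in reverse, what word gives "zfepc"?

Each letter is shifted forward by 11 in the alphabet (a Caesar shift of +11).
Decoding zfepc: z−11=o, f−11=u, e−11=t, p−11=e, c−11=r.

outer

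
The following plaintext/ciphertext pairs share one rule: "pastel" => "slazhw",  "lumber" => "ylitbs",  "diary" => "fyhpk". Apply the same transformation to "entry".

fyaul

The output letters match the input read backwards, each shifted +7: pastel reversed is letsap. Read the word backwards and shift each letter +7.
For entry: reverse → yrtne; then shift: y+7=f, r+7=y, t+7=a, n+7=u, e+7=l.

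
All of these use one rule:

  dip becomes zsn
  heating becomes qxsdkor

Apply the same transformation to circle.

The output letters match the input read backwards, each shifted +10: dip reversed is pid. The word is reversed, then every letter is shifted forward by 10.
Applying it to circle: reverse → elcric; then shift: e+10=o, l+10=v, c+10=m, r+10=b, i+10=s, c+10=m.

ovmbsm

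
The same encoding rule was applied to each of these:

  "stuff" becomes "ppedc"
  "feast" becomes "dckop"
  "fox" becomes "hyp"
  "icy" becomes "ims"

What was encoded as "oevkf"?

value

The word is reversed, then every letter is shifted forward by 10.
Reversing it on oevkf: shift back: o−10=e, e−10=u, v−10=l, k−10=a, f−10=v → eulav; then reverse → value.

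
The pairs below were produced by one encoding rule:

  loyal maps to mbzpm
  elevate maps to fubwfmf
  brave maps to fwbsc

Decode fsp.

ore

Read the word backwards and shift each letter +1.
Undoing it on fsp: shift back: f−1=e, s−1=r, p−1=o → ero; then reverse → ore.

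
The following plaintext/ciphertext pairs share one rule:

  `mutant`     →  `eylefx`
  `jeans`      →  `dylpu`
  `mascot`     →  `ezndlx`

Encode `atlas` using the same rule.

The output letters match the input read backwards, each shifted +11: mutant reversed is tnatum. The word is reversed, then every letter is shifted forward by 11.
On atlas: reverse → salta; then shift: s+11=d, a+11=l, l+11=w, t+11=e, a+11=l.

dlwel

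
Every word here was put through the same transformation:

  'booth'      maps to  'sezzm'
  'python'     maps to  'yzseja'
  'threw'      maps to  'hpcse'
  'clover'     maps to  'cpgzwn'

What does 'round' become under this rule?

The word is reversed, then every letter is shifted forward by 11.
For round: reverse → dnuor; then shift: d+11=o, n+11=y, u+11=f, o+11=z, r+11=c.

oyfzc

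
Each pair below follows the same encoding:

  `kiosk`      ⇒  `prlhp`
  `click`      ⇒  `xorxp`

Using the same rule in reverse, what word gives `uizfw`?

Each pair mirrors across the alphabet (k↔p, i↔r, o↔l): positions sum to 25. Letters are reflected about the middle of the alphabet (position → 25−position): Atbash.
Undoing it on uizfw: u↔f, i↔r, z↔a, f↔u, w↔d.

fraud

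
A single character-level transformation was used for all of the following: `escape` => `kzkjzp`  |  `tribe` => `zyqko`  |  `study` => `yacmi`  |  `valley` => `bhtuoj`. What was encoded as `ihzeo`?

carve

In escape: e→k is +6, s→z is +7, c→k is +8, a→j is +9 — the shift increases by 1 each position. Letter i (0-indexed) is shifted by i+6, so successive shifts are 6, 7, 8, ….
Decoding ihzeo: i−6=c, h−7=a, z−8=r, e−9=v, o−10=e.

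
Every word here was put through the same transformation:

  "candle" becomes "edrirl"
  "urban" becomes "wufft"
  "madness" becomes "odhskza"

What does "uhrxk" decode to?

Letter i (0-indexed) is shifted by i+2, so successive shifts are 2, 3, 4, ….
Reversing it on uhrxk: u−2=s, h−3=e, r−4=n, x−5=s, k−6=e.

sense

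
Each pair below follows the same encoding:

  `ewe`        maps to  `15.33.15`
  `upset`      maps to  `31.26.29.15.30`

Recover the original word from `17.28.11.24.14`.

e is letter #5 and maps to 15: an offset of 10. Each letter is replaced by its alphabet position (a=1..z=26) + 10.
Reversing it on 17.28.11.24.14: 17→(17−10)÷1=7=g, 28→(28−10)÷1=18=r, 11→(11−10)÷1=1=a, 24→(24−10)÷1=14=n, 14→(14−10)÷1=4=d.

grand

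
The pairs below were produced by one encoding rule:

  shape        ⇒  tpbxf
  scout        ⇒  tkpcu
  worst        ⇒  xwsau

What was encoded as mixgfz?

Shifts by position in shape: pos 0: s→t (+1), pos 1: h→p (+8), pos 2: a→b (+1), pos 3: p→x (+8) — repeating every 2. A repeating key of period 2 is used — shifts +1, +8 over and over.
Decoding mixgfz: m−1=l, i−8=a, x−1=w, g−8=y, f−1=e, z−8=r.

lawyer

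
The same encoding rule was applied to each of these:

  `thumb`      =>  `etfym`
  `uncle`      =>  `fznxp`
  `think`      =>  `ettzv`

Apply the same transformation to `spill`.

dbtxw

It's a Vigenère-style cipher with numeric key [11,12]: position i shifts by key[i mod 2].
For spill: s+11=d, p+12=b, i+11=t, l+12=x, l+11=w.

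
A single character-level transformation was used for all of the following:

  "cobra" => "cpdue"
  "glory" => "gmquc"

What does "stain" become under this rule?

suclr

In cobra: c→c is +0, o→p is +1, b→d is +2, r→u is +3 — the shift increases by 1 each position. The shift increases by 1 at each position, starting from +0: 0, 1, 2, ….
For stain: s+0=s, t+1=u, a+2=c, i+3=l, n+4=r.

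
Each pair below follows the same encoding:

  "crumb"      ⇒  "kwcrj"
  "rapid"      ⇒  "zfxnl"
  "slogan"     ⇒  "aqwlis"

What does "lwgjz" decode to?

dryer

Shifts by position in crumb: pos 0: c→k (+8), pos 1: r→w (+5), pos 2: u→c (+8), pos 3: m→r (+5) — repeating every 2. A repeating key of period 2 is used — shifts +8, +5 over and over.
Reversing it on lwgjz: l−8=d, w−5=r, g−8=y, j−5=e, z−8=r.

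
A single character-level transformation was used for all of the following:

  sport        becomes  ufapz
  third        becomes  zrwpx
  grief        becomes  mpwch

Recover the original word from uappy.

sorry

s(18)→u(20) and p(15)→f(5) fit y≡5x+8 (mod 26); the inverse of 5 mod 26 is 21. Treating letters as 0–25, the rule is x ↦ 5x + 8 (mod 26).
Reversing it on uappy: u(20)→21·(20−8)≡18=s; a(0)→21·(0−8)≡14=o; p(15)→21·(15−8)≡17=r; p(15)→21·(15−8)≡17=r; y(24)→21·(24−8)≡24=y (all mod 26).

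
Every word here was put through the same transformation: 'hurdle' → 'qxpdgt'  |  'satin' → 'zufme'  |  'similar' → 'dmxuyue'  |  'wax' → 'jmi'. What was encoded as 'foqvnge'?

subject

The word is reversed, then every letter is shifted forward by 12.
Reversing it on foqvnge: shift back: f−12=t, o−12=c, q−12=e, v−12=j, n−12=b, g−12=u, e−12=s → tcejbus; then reverse → subject.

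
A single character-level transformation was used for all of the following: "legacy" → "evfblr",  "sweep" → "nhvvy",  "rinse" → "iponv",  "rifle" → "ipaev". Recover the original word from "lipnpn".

This is an affine cipher: with a=0,…,z=25, each position x becomes (5x+1) mod 26.
Reversing it on lipnpn: l(11)→21·(11−1)≡2=c; i(8)→21·(8−1)≡17=r; p(15)→21·(15−1)≡8=i; n(13)→21·(13−1)≡18=s; p(15)→21·(15−1)≡8=i; n(13)→21·(13−1)≡18=s (all mod 26).

crisis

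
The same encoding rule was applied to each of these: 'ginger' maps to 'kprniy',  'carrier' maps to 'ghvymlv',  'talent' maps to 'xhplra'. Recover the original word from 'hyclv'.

dryer

Shifts by position in ginger: pos 0: g→k (+4), pos 1: i→p (+7), pos 2: n→r (+4), pos 3: g→n (+7) — repeating every 2. The shifts repeat in a cycle of length 2: positions 0,1,… shift by +4, +7, then the pattern repeats.
Undoing it on hyclv: h−4=d, y−7=r, c−4=y, l−7=e, v−4=r.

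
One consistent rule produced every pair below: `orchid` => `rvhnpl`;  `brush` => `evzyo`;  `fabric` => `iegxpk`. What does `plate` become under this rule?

In orchid: o→r is +3, r→v is +4, c→h is +5, h→n is +6 — the shift increases by 1 each position. Each letter shifts forward by (position + 3), i.e. 3, 4, 5, … — the shift grows by one for each successive letter.
For plate: p+3=s, l+4=p, a+5=f, t+6=z, e+7=l.

spfzl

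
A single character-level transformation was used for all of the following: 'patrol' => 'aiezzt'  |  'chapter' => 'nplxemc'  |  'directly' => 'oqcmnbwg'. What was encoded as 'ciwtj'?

Shifts by position in patrol: pos 0: p→a (+11), pos 1: a→i (+8), pos 2: t→e (+11), pos 3: r→z (+8) — repeating every 2. The shifts repeat in a cycle of length 2: positions 0,1,… shift by +11, +8, then the pattern repeats.
Reversing it on ciwtj: c−11=r, i−8=a, w−11=l, t−8=l, j−11=y.

rally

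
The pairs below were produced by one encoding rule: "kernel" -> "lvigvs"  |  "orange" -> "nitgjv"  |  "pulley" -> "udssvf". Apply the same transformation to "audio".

k(10)→l(11) and e(4)→v(21) fit y≡7x+19 (mod 26); the inverse of 7 mod 26 is 15. Each letter's alphabet position (a=0..z=25) is mapped through 7·x+19 mod 26 — an affine cipher.
For audio: a(0)→7·0+19≡19=t; u(20)→7·20+19≡3=d; d(3)→7·3+19≡14=o; i(8)→7·8+19≡23=x; o(14)→7·14+19≡13=n (all mod 26).

tdoxn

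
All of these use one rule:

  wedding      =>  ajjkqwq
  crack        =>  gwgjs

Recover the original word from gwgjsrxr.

cracking

In wedding: w→a is +4, e→j is +5, d→j is +6, d→k is +7 — the shift increases by 1 each position. Letter i (0-indexed) is shifted by i+4, so successive shifts are 4, 5, 6, ….
Reversing it on gwgjsrxr: g−4=c, w−5=r, g−6=a, j−7=c, s−8=k, r−9=i, x−10=n, r−11=g.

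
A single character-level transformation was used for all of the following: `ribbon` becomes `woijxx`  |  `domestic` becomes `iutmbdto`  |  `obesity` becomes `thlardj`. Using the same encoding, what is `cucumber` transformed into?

In ribbon: r→w is +5, i→o is +6, b→i is +7, b→j is +8 — the shift increases by 1 each position. Each letter shifts forward by (position + 5), i.e. 5, 6, 7, … — the shift grows by one for each successive letter.
Applying it to cucumber: c+5=h, u+6=a, c+7=j, u+8=c, m+9=v, b+10=l, e+11=p, r+12=d.

hajcvlpd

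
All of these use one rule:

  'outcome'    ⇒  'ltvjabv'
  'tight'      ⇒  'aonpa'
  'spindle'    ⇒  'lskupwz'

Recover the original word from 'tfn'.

The output letters match the input read backwards, each shifted +7: outcome reversed is emoctuo. Read the word backwards and shift each letter +7.
Undoing it on tfn: shift back: t−7=m, f−7=y, n−7=g → myg; then reverse → gym.

gym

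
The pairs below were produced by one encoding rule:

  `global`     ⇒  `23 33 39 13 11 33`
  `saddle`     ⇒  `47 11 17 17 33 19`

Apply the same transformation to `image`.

With a=1..z=26, the number is 2·pos + 9.
Applying it to image: i=9→27, m=13→35, a=1→11, g=7→23, e=5→19.

27 35 11 23 19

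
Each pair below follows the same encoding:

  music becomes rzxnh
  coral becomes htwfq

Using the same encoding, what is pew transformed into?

ujb

Every letter moves 5 places later in the alphabet, wrapping around z→a.
On pew: p+5=u, e+5=j, w+5=b.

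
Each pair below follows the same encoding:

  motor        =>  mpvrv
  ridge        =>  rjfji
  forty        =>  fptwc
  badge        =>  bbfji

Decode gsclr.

grain

The shift increases by 1 at each position, starting from +0: 0, 1, 2, ….
Reversing it on gsclr: g−0=g, s−1=r, c−2=a, l−3=i, r−4=n.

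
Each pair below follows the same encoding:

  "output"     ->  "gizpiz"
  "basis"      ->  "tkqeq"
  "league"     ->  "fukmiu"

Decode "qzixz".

stunt

o(14)→g(6) and u(20)→i(8) fit y≡9x+10 (mod 26); the inverse of 9 mod 26 is 3. This is an affine cipher: with a=0,…,z=25, each position x becomes (9x+10) mod 26.
Decoding qzixz: q(16)→3·(16−10)≡18=s; z(25)→3·(25−10)≡19=t; i(8)→3·(8−10)≡20=u; x(23)→3·(23−10)≡13=n; z(25)→3·(25−10)≡19=t (all mod 26).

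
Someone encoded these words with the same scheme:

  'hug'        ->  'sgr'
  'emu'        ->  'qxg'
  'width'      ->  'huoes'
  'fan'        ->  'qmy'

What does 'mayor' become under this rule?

xmjac

The shift depends on letter class: consonant h→s is +11, but vowel u→g is +12. Two shifts are in play — +12 for a/e/i/o/u, +11 for every other letter.
On mayor: m(cons)+11=x, a(vowel)+12=m, y(cons)+11=j, o(vowel)+12=a, r(cons)+11=c.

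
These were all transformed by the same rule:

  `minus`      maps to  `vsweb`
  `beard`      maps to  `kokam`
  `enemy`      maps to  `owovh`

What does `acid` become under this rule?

klsm

The shift depends on letter class: consonant m→v is +9, but vowel i→s is +10. Two shifts are in play — +10 for a/e/i/o/u, +9 for every other letter.
Applying it to acid: a(vowel)+10=k, c(cons)+9=l, i(vowel)+10=s, d(cons)+9=m.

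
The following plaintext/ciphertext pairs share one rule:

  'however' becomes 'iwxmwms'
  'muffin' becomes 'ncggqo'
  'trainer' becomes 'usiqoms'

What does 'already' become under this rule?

imsmiez

The shift depends on letter class: consonant h→i is +1, but vowel o→w is +8. Vowels shift forward by 8 and consonants shift forward by 1.
For already: a(vowel)+8=i, l(cons)+1=m, r(cons)+1=s, e(vowel)+8=m, a(vowel)+8=i, d(cons)+1=e, y(cons)+1=z.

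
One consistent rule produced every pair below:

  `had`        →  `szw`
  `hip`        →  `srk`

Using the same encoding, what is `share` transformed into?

hsziv

This is the alphabet-reversal cipher (Atbash): a becomes z, b becomes y, etc.
On share: s↔h, h↔s, a↔z, r↔i, e↔v.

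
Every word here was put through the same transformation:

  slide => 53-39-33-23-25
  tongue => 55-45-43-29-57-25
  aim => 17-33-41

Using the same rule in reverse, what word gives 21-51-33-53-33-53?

crisis

The formula is n = 2×(alphabet index, a=1) + 15.
Undoing it on 21-51-33-53-33-53: 21→(21−15)÷2=3=c, 51→(51−15)÷2=18=r, 33→(33−15)÷2=9=i, 53→(53−15)÷2=19=s, 33→(33−15)÷2=9=i, 53→(53−15)÷2=19=s.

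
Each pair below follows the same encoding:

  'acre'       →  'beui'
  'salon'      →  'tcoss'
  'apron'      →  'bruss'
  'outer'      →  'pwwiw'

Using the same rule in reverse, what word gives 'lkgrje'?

In acre: a→b is +1, c→e is +2, r→u is +3, e→i is +4 — the shift increases by 1 each position. Letter i (0-indexed) is shifted by i+1, so successive shifts are 1, 2, 3, ….
Undoing it on lkgrje: l−1=k, k−2=i, g−3=d, r−4=n, j−5=e, e−6=y.

kidney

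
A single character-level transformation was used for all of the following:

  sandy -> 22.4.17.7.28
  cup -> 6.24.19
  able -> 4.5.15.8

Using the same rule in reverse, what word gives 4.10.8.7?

aged

s is letter #19 and maps to 22: an offset of 3. The number is (letter's place in the alphabet, a=1) + 3.
Decoding 4.10.8.7: 4→(4−3)÷1=1=a, 10→(10−3)÷1=7=g, 8→(8−3)÷1=5=e, 7→(7−3)÷1=4=d.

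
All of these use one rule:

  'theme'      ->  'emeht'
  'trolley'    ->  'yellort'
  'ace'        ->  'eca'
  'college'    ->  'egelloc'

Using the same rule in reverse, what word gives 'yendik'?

kidney

The output letters match the input read backwards: theme reversed is emeht. It's just the letters in reverse order.
Undoing it on yendik: then reverse → kidney.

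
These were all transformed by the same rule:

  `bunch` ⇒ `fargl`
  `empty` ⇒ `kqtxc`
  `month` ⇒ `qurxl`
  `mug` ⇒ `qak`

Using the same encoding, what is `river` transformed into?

vozkv

Vowels shift forward by 6 and consonants shift forward by 4.
Applying it to river: r(cons)+4=v, i(vowel)+6=o, v(cons)+4=z, e(vowel)+6=k, r(cons)+4=v.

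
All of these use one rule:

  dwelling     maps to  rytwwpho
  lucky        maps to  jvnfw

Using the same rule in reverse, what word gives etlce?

The output letters match the input read backwards, each shifted +11: dwelling reversed is gnillewd. Two steps: reverse the string, then apply a Caesar shift of +11.
Undoing it on etlce: shift back: e−11=t, t−11=i, l−11=a, c−11=r, e−11=t → tiart; then reverse → trait.

trait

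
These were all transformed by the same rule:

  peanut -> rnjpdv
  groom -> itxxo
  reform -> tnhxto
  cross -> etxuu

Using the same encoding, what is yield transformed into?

arnnf

The shift depends on letter class: consonant p→r is +2, but vowel e→n is +9. Two shifts are in play — +9 for a/e/i/o/u, +2 for every other letter.
Applying it to yield: y(cons)+2=a, i(vowel)+9=r, e(vowel)+9=n, l(cons)+2=n, d(cons)+2=f.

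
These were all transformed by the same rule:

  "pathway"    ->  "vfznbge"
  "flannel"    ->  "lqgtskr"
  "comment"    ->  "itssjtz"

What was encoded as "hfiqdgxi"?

It's a Vigenère-style cipher with numeric key [6,5,6]: position i shifts by key[i mod 3].
Reversing it on hfiqdgxi: h−6=b, f−5=a, i−6=c, q−6=k, d−5=y, g−6=a, x−6=r, i−5=d.

backyard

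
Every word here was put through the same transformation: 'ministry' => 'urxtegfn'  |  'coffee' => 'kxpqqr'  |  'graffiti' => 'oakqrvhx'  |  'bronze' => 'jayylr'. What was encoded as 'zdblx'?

In ministry: m→u is +8, i→r is +9, n→x is +10, i→t is +11 — the shift increases by 1 each position. The shift increases by 1 at each position, starting from +8: 8, 9, 10, ….
Decoding zdblx: z−8=r, d−9=u, b−10=r, l−11=a, x−12=l.

rural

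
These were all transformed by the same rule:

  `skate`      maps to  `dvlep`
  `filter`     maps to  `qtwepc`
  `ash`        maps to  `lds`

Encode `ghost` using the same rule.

It's a constant shift of +11 (ROT11).
Applying it to ghost: g+11=r, h+11=s, o+11=z, s+11=d, t+11=e.

rszde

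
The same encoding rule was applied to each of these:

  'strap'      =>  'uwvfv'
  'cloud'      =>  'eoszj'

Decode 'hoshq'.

flock

In strap: s→u is +2, t→w is +3, r→v is +4, a→f is +5 — the shift increases by 1 each position. Letter i (0-indexed) is shifted by i+2, so successive shifts are 2, 3, 4, ….
Decoding hoshq: h−2=f, o−3=l, s−4=o, h−5=c, q−6=k.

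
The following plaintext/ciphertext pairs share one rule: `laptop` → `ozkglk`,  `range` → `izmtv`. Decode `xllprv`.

cookie

Each pair mirrors across the alphabet (l↔o, a↔z, p↔k): positions sum to 25. Letters are reflected about the middle of the alphabet (position → 25−position): Atbash.
Decoding xllprv: x↔c, l↔o, l↔o, p↔k, r↔i, v↔e.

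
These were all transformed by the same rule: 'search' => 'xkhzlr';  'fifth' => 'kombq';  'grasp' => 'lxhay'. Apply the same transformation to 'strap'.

In search: s→x is +5, e→k is +6, a→h is +7, r→z is +8 — the shift increases by 1 each position. Letter i (0-indexed) is shifted by i+5, so successive shifts are 5, 6, 7, ….
For strap: s+5=x, t+6=z, r+7=y, a+8=i, p+9=y.

xzyiy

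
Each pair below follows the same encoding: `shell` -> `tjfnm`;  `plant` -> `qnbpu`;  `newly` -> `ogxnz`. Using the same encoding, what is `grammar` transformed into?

Shifts by position in shell: pos 0: s→t (+1), pos 1: h→j (+2), pos 2: e→f (+1), pos 3: l→n (+2) — repeating every 2. It's a Vigenère-style cipher with numeric key [1,2]: position i shifts by key[i mod 2].
Applying it to grammar: g+1=h, r+2=t, a+1=b, m+2=o, m+1=n, a+2=c, r+1=s.

htboncs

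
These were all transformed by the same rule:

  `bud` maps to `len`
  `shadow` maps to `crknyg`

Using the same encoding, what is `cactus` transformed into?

mkmdec

Compare letters: b→l is +10, u→e is +10, d→n is +10 — a constant shift. Every letter moves 10 places later in the alphabet, wrapping around z→a.
On cactus: c+10=m, a+10=k, c+10=m, t+10=d, u+10=e, s+10=c.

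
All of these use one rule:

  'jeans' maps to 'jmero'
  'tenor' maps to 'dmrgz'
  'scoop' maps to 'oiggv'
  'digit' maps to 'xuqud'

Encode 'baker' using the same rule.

j(9)→j(9) and e(4)→m(12) fit y≡15x+4 (mod 26); the inverse of 15 mod 26 is 7. This is an affine cipher: with a=0,…,z=25, each position x becomes (15x+4) mod 26.
On baker: b(1)→15·1+4≡19=t; a(0)→15·0+4≡4=e; k(10)→15·10+4≡24=y; e(4)→15·4+4≡12=m; r(17)→15·17+4≡25=z (all mod 26).

teymz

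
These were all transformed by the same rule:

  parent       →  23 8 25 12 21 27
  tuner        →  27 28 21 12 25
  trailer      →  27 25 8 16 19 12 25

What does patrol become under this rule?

p is letter #16 and maps to 23: an offset of 7. Each letter is replaced by its alphabet position (a=1..z=26) + 7.
On patrol: p=16→23, a=1→8, t=20→27, r=18→25, o=15→22, l=12→19.

23 8 27 25 22 19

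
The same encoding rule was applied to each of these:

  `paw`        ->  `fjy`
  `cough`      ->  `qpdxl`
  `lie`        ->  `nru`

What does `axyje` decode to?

vapor

Two steps: reverse the string, then apply a Caesar shift of +9.
Undoing it on axyje: shift back: a−9=r, x−9=o, y−9=p, j−9=a, e−9=v → ropav; then reverse → vapor.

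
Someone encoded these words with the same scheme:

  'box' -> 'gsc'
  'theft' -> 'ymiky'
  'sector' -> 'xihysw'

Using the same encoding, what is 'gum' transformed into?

The rule splits by letter class: vowels +4, consonants +5.
Applying it to gum: g(cons)+5=l, u(vowel)+4=y, m(cons)+5=r.

lyr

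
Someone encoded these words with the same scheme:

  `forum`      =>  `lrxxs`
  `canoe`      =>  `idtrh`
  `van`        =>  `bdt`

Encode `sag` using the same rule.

ydm

The shift depends on letter class: consonant f→l is +6, but vowel o→r is +3. The rule splits by letter class: vowels +3, consonants +6.
For sag: s(cons)+6=y, a(vowel)+3=d, g(cons)+6=m.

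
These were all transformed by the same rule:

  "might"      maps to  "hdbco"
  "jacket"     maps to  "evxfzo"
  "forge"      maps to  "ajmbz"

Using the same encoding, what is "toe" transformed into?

ojz

Compare letters: m→h is +21, i→d is +21, g→b is +21 — a constant shift. It's a constant shift of +21 (ROT21).
For toe: t+21=o, o+21=j, e+21=z.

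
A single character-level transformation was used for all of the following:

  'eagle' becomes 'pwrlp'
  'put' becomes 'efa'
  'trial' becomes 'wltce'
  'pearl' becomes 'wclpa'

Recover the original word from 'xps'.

Read the word backwards and shift each letter +11.
Decoding xps: shift back: x−11=m, p−11=e, s−11=h → meh; then reverse → hem.

hem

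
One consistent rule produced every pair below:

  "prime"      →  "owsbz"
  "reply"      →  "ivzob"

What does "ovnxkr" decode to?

The output letters match the input read backwards, each shifted +10: prime reversed is emirp. Two steps: reverse the string, then apply a Caesar shift of +10.
Undoing it on ovnxkr: shift back: o−10=e, v−10=l, n−10=d, x−10=n, k−10=a, r−10=h → eldnah; then reverse → handle.

handle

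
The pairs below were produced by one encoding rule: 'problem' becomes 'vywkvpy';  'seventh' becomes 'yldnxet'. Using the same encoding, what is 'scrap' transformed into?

yjzjz

In problem: p→v is +6, r→y is +7, o→w is +8, b→k is +9 — the shift increases by 1 each position. Letter i (0-indexed) is shifted by i+6, so successive shifts are 6, 7, 8, ….
Applying it to scrap: s+6=y, c+7=j, r+8=z, a+9=j, p+10=z.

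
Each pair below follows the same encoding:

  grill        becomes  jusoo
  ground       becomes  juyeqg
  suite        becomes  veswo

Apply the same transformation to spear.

vsoku

The shift depends on letter class: consonant g→j is +3, but vowel i→s is +10. Two shifts are in play — +10 for a/e/i/o/u, +3 for every other letter.
Applying it to spear: s(cons)+3=v, p(cons)+3=s, e(vowel)+10=o, a(vowel)+10=k, r(cons)+3=u.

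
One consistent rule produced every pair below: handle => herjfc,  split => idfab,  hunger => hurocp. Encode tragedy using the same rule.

bpeocjs

h(7)→h(7) and a(0)→e(4) fit y≡19x+4 (mod 26); the inverse of 19 mod 26 is 11. Each letter's alphabet position (a=0..z=25) is mapped through 19·x+4 mod 26 — an affine cipher.
On tragedy: t(19)→19·19+4≡1=b; r(17)→19·17+4≡15=p; a(0)→19·0+4≡4=e; g(6)→19·6+4≡14=o; e(4)→19·4+4≡2=c; d(3)→19·3+4≡9=j; y(24)→19·24+4≡18=s (all mod 26).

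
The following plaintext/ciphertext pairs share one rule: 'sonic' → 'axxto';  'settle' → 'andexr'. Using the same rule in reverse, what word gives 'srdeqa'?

In sonic: s→a is +8, o→x is +9, n→x is +10, i→t is +11 — the shift increases by 1 each position. Each letter shifts forward by (position + 8), i.e. 8, 9, 10, … — the shift grows by one for each successive letter.
Decoding srdeqa: s−8=k, r−9=i, d−10=t, e−11=t, q−12=e, a−13=n.

kitten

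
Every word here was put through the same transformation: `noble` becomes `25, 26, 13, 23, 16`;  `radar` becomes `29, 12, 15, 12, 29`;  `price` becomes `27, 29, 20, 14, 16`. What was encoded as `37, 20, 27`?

zip

n is letter #14 and maps to 25: an offset of 11. Letters become their 1-based position plus 11 (so a→12, b→13, …).
Reversing it on 37, 20, 27: 37→(37−11)÷1=26=z, 20→(20−11)÷1=9=i, 27→(27−11)÷1=16=p.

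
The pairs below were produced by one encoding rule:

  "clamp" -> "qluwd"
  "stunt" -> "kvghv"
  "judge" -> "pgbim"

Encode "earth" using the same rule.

c(2)→q(16) and l(11)→l(11) fit y≡11x+20 (mod 26); the inverse of 11 mod 26 is 19. This is an affine cipher: with a=0,…,z=25, each position x becomes (11x+20) mod 26.
For earth: e(4)→11·4+20≡12=m; a(0)→11·0+20≡20=u; r(17)→11·17+20≡25=z; t(19)→11·19+20≡21=v; h(7)→11·7+20≡19=t (all mod 26).

muzvt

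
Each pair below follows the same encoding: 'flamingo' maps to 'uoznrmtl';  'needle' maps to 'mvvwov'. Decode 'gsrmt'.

Each pair mirrors across the alphabet (f↔u, l↔o, a↔z): positions sum to 25. This is the alphabet-reversal cipher (Atbash): a becomes z, b becomes y, etc.
Undoing it on gsrmt: g↔t, s↔h, r↔i, m↔n, t↔g.

thing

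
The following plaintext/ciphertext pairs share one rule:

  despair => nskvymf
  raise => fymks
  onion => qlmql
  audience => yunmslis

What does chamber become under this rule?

d(3)→n(13) and e(4)→s(18) fit y≡5x+24 (mod 26); the inverse of 5 mod 26 is 21. Each letter's alphabet position (a=0..z=25) is mapped through 5·x+24 mod 26 — an affine cipher.
Applying it to chamber: c(2)→5·2+24≡8=i; h(7)→5·7+24≡7=h; a(0)→5·0+24≡24=y; m(12)→5·12+24≡6=g; b(1)→5·1+24≡3=d; e(4)→5·4+24≡18=s; r(17)→5·17+24≡5=f (all mod 26).

ihygdsf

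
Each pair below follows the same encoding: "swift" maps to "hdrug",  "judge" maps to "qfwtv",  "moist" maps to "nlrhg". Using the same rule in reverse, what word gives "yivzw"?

Each pair mirrors across the alphabet (s↔h, w↔d, i↔r): positions sum to 25. Each letter is replaced by its mirror in the alphabet: a↔z, b↔y, c↔x, and so on (the Atbash cipher).
Reversing it on yivzw: y↔b, i↔r, v↔e, z↔a, w↔d.

bread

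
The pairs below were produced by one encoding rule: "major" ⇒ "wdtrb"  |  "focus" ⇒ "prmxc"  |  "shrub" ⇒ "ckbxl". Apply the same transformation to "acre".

kfbh

Shifts by position in major: pos 0: m→w (+10), pos 1: a→d (+3), pos 2: j→t (+10), pos 3: o→r (+3) — repeating every 2. A repeating key of period 2 is used — shifts +10, +3 over and over.
For acre: a+10=k, c+3=f, r+10=b, e+3=h.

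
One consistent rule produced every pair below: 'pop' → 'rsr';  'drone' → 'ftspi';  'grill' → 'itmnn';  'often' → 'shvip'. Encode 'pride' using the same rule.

rtmfi

The shift depends on letter class: consonant p→r is +2, but vowel o→s is +4. Vowels shift forward by 4 and consonants shift forward by 2.
For pride: p(cons)+2=r, r(cons)+2=t, i(vowel)+4=m, d(cons)+2=f, e(vowel)+4=i.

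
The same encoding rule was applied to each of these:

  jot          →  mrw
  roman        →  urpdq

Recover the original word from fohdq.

clean

Compare letters: j→m is +3, o→r is +3, t→w is +3 — a constant shift. Every letter moves 3 places later in the alphabet, wrapping around z→a.
Reversing it on fohdq: f−3=c, o−3=l, h−3=e, d−3=a, q−3=n.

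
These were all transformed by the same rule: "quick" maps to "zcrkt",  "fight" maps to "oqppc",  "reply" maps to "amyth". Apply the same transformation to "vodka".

Shifts by position in quick: pos 0: q→z (+9), pos 1: u→c (+8), pos 2: i→r (+9), pos 3: c→k (+8) — repeating every 2. It's a Vigenère-style cipher with numeric key [9,8]: position i shifts by key[i mod 2].
On vodka: v+9=e, o+8=w, d+9=m, k+8=s, a+9=j.

ewmsj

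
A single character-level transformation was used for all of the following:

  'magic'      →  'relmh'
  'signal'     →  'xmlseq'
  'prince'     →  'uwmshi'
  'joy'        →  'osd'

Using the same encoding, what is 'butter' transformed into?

gyyyiw

Vowels shift forward by 4 and consonants shift forward by 5.
For butter: b(cons)+5=g, u(vowel)+4=y, t(cons)+5=y, t(cons)+5=y, e(vowel)+4=i, r(cons)+5=w.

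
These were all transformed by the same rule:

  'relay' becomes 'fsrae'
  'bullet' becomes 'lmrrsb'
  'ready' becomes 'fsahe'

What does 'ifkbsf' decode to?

writer

This is an affine cipher: with a=0,…,z=25, each position x becomes (11x+0) mod 26.
Reversing it on ifkbsf: i(8)→19·(8−0)≡22=w; f(5)→19·(5−0)≡17=r; k(10)→19·(10−0)≡8=i; b(1)→19·(1−0)≡19=t; s(18)→19·(18−0)≡4=e; f(5)→19·(5−0)≡17=r (all mod 26).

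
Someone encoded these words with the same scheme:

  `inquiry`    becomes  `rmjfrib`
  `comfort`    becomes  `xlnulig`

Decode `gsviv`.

Each letter is replaced by its mirror in the alphabet: a↔z, b↔y, c↔x, and so on (the Atbash cipher).
Undoing it on gsviv: g↔t, s↔h, v↔e, i↔r, v↔e.

there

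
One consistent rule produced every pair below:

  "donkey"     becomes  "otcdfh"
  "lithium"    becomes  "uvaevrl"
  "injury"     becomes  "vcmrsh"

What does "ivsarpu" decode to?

virtual

d(3)→o(14) and o(14)→t(19) fit y≡17x+15 (mod 26); the inverse of 17 mod 26 is 23. Each letter's alphabet position (a=0..z=25) is mapped through 17·x+15 mod 26 — an affine cipher.
Reversing it on ivsarpu: i(8)→23·(8−15)≡21=v; v(21)→23·(21−15)≡8=i; s(18)→23·(18−15)≡17=r; a(0)→23·(0−15)≡19=t; r(17)→23·(17−15)≡20=u; p(15)→23·(15−15)≡0=a; u(20)→23·(20−15)≡11=l (all mod 26).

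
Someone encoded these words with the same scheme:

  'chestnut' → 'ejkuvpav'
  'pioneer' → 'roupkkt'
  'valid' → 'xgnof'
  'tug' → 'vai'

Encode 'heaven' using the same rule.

The shift depends on letter class: consonant c→e is +2, but vowel e→k is +6. The rule splits by letter class: vowels +6, consonants +2.
On heaven: h(cons)+2=j, e(vowel)+6=k, a(vowel)+6=g, v(cons)+2=x, e(vowel)+6=k, n(cons)+2=p.

jkgxkp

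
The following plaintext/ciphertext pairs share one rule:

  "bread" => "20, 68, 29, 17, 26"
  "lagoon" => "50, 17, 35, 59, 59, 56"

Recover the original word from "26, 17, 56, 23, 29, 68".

With a=1..z=26, the number is 3·pos + 14.
Reversing it on 26, 17, 56, 23, 29, 68: 26→(26−14)÷3=4=d, 17→(17−14)÷3=1=a, 56→(56−14)÷3=14=n, 23→(23−14)÷3=3=c, 29→(29−14)÷3=5=e, 68→(68−14)÷3=18=r.

dancer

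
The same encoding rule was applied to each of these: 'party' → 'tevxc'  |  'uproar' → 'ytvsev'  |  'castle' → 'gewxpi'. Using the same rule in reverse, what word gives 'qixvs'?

Compare letters: p→t is +4, a→e is +4, r→v is +4 — a constant shift. This is a Caesar cipher with shift 4.
Undoing it on qixvs: q−4=m, i−4=e, x−4=t, v−4=r, s−4=o.

metro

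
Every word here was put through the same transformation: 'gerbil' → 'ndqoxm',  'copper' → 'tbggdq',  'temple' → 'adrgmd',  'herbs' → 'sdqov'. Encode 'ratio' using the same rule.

Each letter's alphabet position (a=0..z=25) is mapped through 5·x+9 mod 26 — an affine cipher.
On ratio: r(17)→5·17+9≡16=q; a(0)→5·0+9≡9=j; t(19)→5·19+9≡0=a; i(8)→5·8+9≡23=x; o(14)→5·14+9≡1=b (all mod 26).

qjaxb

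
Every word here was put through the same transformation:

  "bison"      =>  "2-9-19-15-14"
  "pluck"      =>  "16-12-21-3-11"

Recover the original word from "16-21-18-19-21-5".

b is letter #2 and maps to 2: an offset of 0. Each letter is replaced by its alphabet position (a=1, b=2, …, z=26).
Undoing it on 16-21-18-19-21-5: 16=p, 21=u, 18=r, 19=s, 21=u, 5=e.

pursue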